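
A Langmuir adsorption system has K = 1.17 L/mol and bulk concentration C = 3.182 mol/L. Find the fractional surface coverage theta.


Langmuir isotherm: theta = K*C / (1 + K*C)
K*C = 1.17 * 3.182 = 3.72294
theta = 3.72294 / (1 + 3.72294) = 3.72294 / 4.72294
theta = 0.7883

0.7883


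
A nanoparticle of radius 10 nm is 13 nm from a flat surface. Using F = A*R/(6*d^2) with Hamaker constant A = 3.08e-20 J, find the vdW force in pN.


Convert to SI: R = 10 nm = 1e-08 m, d = 13 nm = 1.3e-08 m
F = A * R / (6 * d^2)
F = 3.08e-20 * 1e-08 / (6 * (1.3e-08)^2)
F = 3.03748e-13 N = 0.304 pN

0.304


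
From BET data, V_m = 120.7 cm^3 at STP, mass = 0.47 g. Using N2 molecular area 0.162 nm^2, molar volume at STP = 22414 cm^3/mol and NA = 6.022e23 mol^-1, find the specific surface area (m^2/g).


Number of moles in monolayer = V_m / 22414 = 120.7 / 22414 = 0.00538503
Number of molecules = moles * NA = 0.00538503 * 6.022e23
SA = molecules * sigma / mass
SA = (120.7 / 22414) * 6.022e23 * 0.162e-18 / 0.47
SA = 1117.8 m^2/g

1117.8


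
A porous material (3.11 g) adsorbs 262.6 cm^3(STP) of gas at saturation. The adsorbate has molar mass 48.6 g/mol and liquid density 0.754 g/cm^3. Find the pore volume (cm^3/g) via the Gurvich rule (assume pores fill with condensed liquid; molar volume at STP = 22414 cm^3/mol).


Moles adsorbed n = V_ads / 22414 = 262.6 / 22414 = 1.171589e-02 mol
Liquid volume V_liq = n * M / rho_liq = 1.171589e-02 * 48.6 / 0.754 = 0.75516 cm^3
Specific pore volume V_pore = V_liq / m_sample = 0.75516 / 3.11
V_pore = 0.2428 cm^3/g

0.2428


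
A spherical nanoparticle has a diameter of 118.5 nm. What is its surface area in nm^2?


Radius r = 118.5/2 = 59.25 nm
Surface area SA = 4 * pi * r^2
SA = 4 * pi * (59.25)^2
SA = 44115.03 nm^2

44115.03


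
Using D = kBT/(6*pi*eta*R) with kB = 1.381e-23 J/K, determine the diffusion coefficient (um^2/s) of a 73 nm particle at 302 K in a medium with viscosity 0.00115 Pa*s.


Radius R = 73/2 = 36.5 nm = 3.65e-08 m
D = kB*T / (6*pi*eta*R)
D = 1.381e-23 * 302 / (6 * pi * 0.00115 * 3.65e-08)
D = 5.27119e-12 m^2/s = 5.271 um^2/s

5.271


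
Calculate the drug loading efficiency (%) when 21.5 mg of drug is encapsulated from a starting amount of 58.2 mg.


Drug loading efficiency = (drug loaded / drug initial) * 100
DLE = 21.5 / 58.2 * 100
DLE = 0.3694 * 100
DLE = 36.94%

36.94


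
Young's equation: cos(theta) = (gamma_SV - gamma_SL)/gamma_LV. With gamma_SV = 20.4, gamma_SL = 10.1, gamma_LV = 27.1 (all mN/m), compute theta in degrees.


cos(theta) = (gamma_SV - gamma_SL) / gamma_LV
cos(theta) = (20.4 - 10.1) / 27.1
cos(theta) = 0.380074
theta = arccos(0.380074) = 67.66 degrees

67.66


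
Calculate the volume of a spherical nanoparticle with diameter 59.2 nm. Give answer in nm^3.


Radius r = 59.2/2 = 29.6 nm
Volume V = (4/3) * pi * r^3
V = (4/3) * pi * (29.6)^3
V = 108633.49 nm^3

108633.49


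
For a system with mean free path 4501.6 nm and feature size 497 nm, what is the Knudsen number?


Knudsen number Kn = lambda / L
Kn = 4501.6 / 497
Kn = 9.0575

9.0575


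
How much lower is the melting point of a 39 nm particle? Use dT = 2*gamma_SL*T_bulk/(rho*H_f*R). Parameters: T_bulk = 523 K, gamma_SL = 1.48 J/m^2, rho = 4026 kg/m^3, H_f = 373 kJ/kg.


Radius R = 39/2 = 19.5 nm = 1.95e-08 m
Convert H_f = 373 kJ/kg = 373000 J/kg
dT = 2 * gamma_SL * T_bulk / (rho * H_f * R)
dT = 2 * 1.48 * 523 / (4026 * 373000 * 1.95e-08)
dT = 52.9 K

52.9


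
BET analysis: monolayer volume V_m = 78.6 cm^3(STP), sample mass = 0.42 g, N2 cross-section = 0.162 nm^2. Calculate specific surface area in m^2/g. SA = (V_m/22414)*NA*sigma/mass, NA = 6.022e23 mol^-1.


Number of moles in monolayer = V_m / 22414 = 78.6 / 22414 = 0.00350674
Number of molecules = moles * NA = 0.00350674 * 6.022e23
SA = molecules * sigma / mass
SA = (78.6 / 22414) * 6.022e23 * 0.162e-18 / 0.42
SA = 814.5 m^2/g

814.5


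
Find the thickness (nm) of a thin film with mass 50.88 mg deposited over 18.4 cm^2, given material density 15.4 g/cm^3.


Convert: m = 50.88 mg = 5.0880e-05 kg, A = 18.4 cm^2 = 1.8400e-03 m^2, rho = 15.4 g/cm^3 = 15400 kg/m^3
t = m / (A * rho)
t = 5.0880e-05 / (1.8400e-03 * 15400)
t = 1.7956e-06 m = 1795.6 nm

1795.6


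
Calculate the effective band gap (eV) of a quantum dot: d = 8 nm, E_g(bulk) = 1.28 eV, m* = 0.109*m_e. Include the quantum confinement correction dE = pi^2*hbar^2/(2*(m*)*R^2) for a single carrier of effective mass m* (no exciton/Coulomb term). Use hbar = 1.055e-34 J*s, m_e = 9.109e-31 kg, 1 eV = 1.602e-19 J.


Radius R = 8/2 nm = 4e-09 m
Confinement energy dE = pi^2 * hbar^2 / (2 * m_eff * m_e * R^2)
dE = pi^2 * (1.055e-34)^2 / (2 * 0.109 * 9.109e-31 * (4e-09)^2) J, divided by 1.602e-19 J/eV
dE = 0.2158 eV
Total band gap = E_g(bulk) + dE = 1.28 + 0.2158 = 1.4958 eV

1.4958


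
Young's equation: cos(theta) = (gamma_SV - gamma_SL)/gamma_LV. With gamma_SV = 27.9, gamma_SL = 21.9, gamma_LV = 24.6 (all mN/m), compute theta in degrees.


cos(theta) = (gamma_SV - gamma_SL) / gamma_LV
cos(theta) = (27.9 - 21.9) / 24.6
cos(theta) = 0.243902
theta = arccos(0.243902) = 75.88 degrees

75.88


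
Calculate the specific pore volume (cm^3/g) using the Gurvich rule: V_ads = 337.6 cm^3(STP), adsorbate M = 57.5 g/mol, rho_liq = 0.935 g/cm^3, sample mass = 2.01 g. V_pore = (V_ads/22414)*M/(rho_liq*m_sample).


Moles adsorbed n = V_ads / 22414 = 337.6 / 22414 = 1.506201e-02 mol
Liquid volume V_liq = n * M / rho_liq = 1.506201e-02 * 57.5 / 0.935 = 0.92627 cm^3
Specific pore volume V_pore = V_liq / m_sample = 0.92627 / 2.01
V_pore = 0.4608 cm^3/g

0.4608


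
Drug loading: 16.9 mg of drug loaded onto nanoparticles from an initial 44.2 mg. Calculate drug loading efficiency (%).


Drug loading efficiency = (drug loaded / drug initial) * 100
DLE = 16.9 / 44.2 * 100
DLE = 0.3824 * 100
DLE = 38.24%

38.24


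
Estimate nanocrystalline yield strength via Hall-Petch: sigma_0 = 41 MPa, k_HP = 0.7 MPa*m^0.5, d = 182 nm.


d = 182 nm = 1.82e-07 m
sqrt(d) = 0.0004266146
Hall-Petch contribution = k / sqrt(d) = 0.7 / 0.0004266146 = 1640.8 MPa
sigma = sigma_0 + k/sqrt(d) = 41 + 1640.8 = 1681.8 MPa

1681.8


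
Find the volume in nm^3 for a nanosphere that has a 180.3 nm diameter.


Radius r = 180.3/2 = 90.15 nm
Volume V = (4/3) * pi * r^3
V = (4/3) * pi * (90.15)^3
V = 3068921.66 nm^3

3068921.66


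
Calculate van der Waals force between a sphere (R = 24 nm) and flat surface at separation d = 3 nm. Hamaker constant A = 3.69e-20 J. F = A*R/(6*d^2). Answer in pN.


Convert to SI: R = 24 nm = 2.4e-08 m, d = 3 nm = 3e-09 m
F = A * R / (6 * d^2)
F = 3.69e-20 * 2.4e-08 / (6 * (3e-09)^2)
F = 1.64e-11 N = 16.4 pN

16.4


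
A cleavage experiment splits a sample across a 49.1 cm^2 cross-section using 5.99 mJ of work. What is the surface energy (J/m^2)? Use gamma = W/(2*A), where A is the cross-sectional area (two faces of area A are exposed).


Convert: A = 49.1 cm^2 = 0.00491 m^2, W = 5.99 mJ = 0.00599 J
Cleaving exposes two faces of area A, so total new surface = 2*A and gamma = W / (2*A)
gamma = 0.00599 / (2 * 0.00491)
gamma = 0.61 J/m^2

0.61


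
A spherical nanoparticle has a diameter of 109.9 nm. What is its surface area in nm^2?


Radius r = 109.9/2 = 54.95 nm
Surface area SA = 4 * pi * r^2
SA = 4 * pi * (54.95)^2
SA = 37944.19 nm^2

37944.19


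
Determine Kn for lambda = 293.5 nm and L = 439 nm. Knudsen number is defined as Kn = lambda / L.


Knudsen number Kn = lambda / L
Kn = 293.5 / 439
Kn = 0.6686

0.6686


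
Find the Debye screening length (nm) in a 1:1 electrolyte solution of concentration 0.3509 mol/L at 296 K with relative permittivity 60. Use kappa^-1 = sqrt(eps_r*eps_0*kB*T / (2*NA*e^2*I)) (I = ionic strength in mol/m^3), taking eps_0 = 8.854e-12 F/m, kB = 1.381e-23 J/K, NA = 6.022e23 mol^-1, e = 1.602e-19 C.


Ionic strength I = 0.3509 * 1^2 * 1000 = 350.9 mol/m^3
kappa^-1 = sqrt(60 * 8.854e-12 * 1.381e-23 * 296 / (2 * 6.022e23 * (1.602e-19)^2 * 350.9))
kappa^-1 = 0.447 nm

0.447


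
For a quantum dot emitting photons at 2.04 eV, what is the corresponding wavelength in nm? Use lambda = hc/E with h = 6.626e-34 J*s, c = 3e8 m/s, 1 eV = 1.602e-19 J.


Convert energy: E = 2.04 eV = 2.04 * 1.602e-19 = 3.26808e-19 J
lambda = h*c / E = 6.626e-34 * 3e8 / 3.26808e-19
lambda = 6.08247e-07 m = 608.2 nm

608.2


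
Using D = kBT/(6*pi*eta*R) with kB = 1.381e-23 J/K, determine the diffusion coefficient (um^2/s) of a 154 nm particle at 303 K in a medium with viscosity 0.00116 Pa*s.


Radius R = 154/2 = 77 nm = 7.7e-08 m
D = kB*T / (6*pi*eta*R)
D = 1.381e-23 * 303 / (6 * pi * 0.00116 * 7.7e-08)
D = 2.48534e-12 m^2/s = 2.485 um^2/s

2.485


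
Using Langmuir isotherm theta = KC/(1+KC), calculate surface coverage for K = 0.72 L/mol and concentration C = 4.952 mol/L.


Langmuir isotherm: theta = K*C / (1 + K*C)
K*C = 0.72 * 4.952 = 3.56544
theta = 3.56544 / (1 + 3.56544) = 3.56544 / 4.56544
theta = 0.781

0.781


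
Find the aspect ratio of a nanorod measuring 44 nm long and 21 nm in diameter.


Aspect ratio AR = length / diameter
AR = 44 / 21
AR = 2.1

2.1


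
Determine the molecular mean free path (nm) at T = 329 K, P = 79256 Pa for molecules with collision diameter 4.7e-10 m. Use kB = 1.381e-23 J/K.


Mean free path: lambda = kB*T / (sqrt(2) * pi * d^2 * P)
lambda = 1.381e-23 * 329 / (sqrt(2) * pi * (4.7e-10)^2 * 79256)
lambda = 5.84113e-08 m
lambda = 58.41 nm

58.41


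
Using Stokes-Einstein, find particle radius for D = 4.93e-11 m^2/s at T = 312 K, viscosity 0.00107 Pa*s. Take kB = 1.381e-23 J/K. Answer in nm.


Stokes-Einstein: R = kB*T / (6*pi*eta*D)
R = 1.381e-23 * 312 / (6 * pi * 0.00107 * 4.93e-11)
R = 4.33328e-09 m = 4.33 nm

4.33


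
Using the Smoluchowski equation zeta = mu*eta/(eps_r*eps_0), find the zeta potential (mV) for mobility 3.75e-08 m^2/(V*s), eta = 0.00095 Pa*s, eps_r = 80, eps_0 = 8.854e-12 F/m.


Smoluchowski equation: zeta = mu * eta / (eps_r * eps_0)
zeta = 3.75e-08 * 0.00095 / (80 * 8.854e-12)
zeta = 0.050295 V = 50.3 mV

50.3


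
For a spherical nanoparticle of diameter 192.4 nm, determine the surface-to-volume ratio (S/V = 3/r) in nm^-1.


Radius r = 192.4/2 = 96.2 nm
S/V = 3 / r = 3 / 96.2
S/V = 0.0312 nm^-1

0.0312


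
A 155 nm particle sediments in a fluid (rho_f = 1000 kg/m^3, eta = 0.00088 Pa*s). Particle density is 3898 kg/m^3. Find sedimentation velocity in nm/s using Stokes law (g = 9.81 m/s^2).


Radius R = 155/2 nm = 7.75e-08 m
Density difference = 3898 - 1000 = 2898 kg/m^3
v = 2 * R^2 * (rho_p - rho_f) * g / (9 * eta)
v = 2 * (7.75e-08)^2 * 2898 * 9.81 / (9 * 0.00088)
v = 4.31197e-08 m/s = 43.1197 nm/s

43.1197


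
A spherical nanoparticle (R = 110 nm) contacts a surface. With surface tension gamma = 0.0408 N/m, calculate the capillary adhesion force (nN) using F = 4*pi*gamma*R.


Convert radius: R = 110 nm = 1.1e-07 m
F = 4 * pi * gamma * R
F = 4 * pi * 0.0408 * 1.1e-07
F = 5.63979e-08 N = 56.3979 nN

56.3979


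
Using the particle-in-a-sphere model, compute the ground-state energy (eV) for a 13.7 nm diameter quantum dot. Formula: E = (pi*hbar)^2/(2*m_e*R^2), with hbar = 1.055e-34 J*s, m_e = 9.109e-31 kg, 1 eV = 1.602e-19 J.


Radius R = 13.7/2 = 6.85 nm = 6.85e-09 m
E = (pi * 1.055e-34)^2 / (2 * 9.109e-31 * (6.85e-09)^2)
E(J) = 1.28506e-21
E = E(J) / 1.602e-19 = 0.008 eV

0.008


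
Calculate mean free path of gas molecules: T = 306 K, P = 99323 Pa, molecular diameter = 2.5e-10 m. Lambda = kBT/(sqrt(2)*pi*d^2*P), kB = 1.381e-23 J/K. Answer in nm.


Mean free path: lambda = kB*T / (sqrt(2) * pi * d^2 * P)
lambda = 1.381e-23 * 306 / (sqrt(2) * pi * (2.5e-10)^2 * 99323)
lambda = 1.53222e-07 m
lambda = 153.22 nm

153.22


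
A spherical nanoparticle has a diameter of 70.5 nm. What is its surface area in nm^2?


Radius r = 70.5/2 = 35.25 nm
Surface area SA = 4 * pi * r^2
SA = 4 * pi * (35.25)^2
SA = 15614.5 nm^2

15614.5


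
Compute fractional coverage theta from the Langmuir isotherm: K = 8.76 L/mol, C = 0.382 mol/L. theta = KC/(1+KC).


Langmuir isotherm: theta = K*C / (1 + K*C)
K*C = 8.76 * 0.382 = 3.34632
theta = 3.34632 / (1 + 3.34632) = 3.34632 / 4.34632
theta = 0.7699

0.7699


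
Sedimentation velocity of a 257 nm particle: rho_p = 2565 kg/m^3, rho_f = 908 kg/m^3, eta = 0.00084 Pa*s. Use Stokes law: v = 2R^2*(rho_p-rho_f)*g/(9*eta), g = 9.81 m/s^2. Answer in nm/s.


Radius R = 257/2 nm = 1.285e-07 m
Density difference = 2565 - 908 = 1657 kg/m^3
v = 2 * R^2 * (rho_p - rho_f) * g / (9 * eta)
v = 2 * (1.285e-07)^2 * 1657 * 9.81 / (9 * 0.00084)
v = 7.10078e-08 m/s = 71.0078 nm/s

71.0078


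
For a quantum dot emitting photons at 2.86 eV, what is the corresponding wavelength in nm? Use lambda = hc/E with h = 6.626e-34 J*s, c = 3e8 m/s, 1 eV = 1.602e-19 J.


Convert energy: E = 2.86 eV = 2.86 * 1.602e-19 = 4.58172e-19 J
lambda = h*c / E = 6.626e-34 * 3e8 / 4.58172e-19
lambda = 4.33855e-07 m = 433.9 nm

433.9


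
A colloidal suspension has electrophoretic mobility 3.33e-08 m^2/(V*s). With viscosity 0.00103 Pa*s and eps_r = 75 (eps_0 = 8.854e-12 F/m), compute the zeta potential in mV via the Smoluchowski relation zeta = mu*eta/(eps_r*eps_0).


Smoluchowski equation: zeta = mu * eta / (eps_r * eps_0)
zeta = 3.33e-08 * 0.00103 / (75 * 8.854e-12)
zeta = 0.051651 V = 51.65 mV

51.65


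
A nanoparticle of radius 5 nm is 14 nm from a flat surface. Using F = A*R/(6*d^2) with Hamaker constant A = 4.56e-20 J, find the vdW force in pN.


Convert to SI: R = 5 nm = 5e-09 m, d = 14 nm = 1.4e-08 m
F = A * R / (6 * d^2)
F = 4.56e-20 * 5e-09 / (6 * (1.4e-08)^2)
F = 1.93878e-13 N = 0.194 pN

0.194


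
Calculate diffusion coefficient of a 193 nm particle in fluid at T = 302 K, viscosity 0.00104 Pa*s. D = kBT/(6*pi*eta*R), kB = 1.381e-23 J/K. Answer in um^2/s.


Radius R = 193/2 = 96.5 nm = 9.65e-08 m
D = kB*T / (6*pi*eta*R)
D = 1.381e-23 * 302 / (6 * pi * 0.00104 * 9.65e-08)
D = 2.20465e-12 m^2/s = 2.205 um^2/s

2.205


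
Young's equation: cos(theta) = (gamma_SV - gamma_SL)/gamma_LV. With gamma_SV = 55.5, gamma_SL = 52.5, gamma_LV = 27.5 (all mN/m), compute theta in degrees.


cos(theta) = (gamma_SV - gamma_SL) / gamma_LV
cos(theta) = (55.5 - 52.5) / 27.5
cos(theta) = 0.109091
theta = arccos(0.109091) = 83.74 degrees

83.74


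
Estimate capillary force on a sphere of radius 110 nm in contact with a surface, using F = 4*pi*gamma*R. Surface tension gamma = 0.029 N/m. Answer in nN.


Convert radius: R = 110 nm = 1.1e-07 m
F = 4 * pi * gamma * R
F = 4 * pi * 0.029 * 1.1e-07
F = 4.00867e-08 N = 40.0867 nN

40.0867


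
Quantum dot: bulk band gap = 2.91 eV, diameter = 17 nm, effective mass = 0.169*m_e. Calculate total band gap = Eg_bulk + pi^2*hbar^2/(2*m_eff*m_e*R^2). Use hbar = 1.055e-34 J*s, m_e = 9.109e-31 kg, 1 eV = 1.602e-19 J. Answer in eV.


Radius R = 17/2 nm = 8.5e-09 m
Confinement energy dE = pi^2 * hbar^2 / (2 * m_eff * m_e * R^2)
dE = pi^2 * (1.055e-34)^2 / (2 * 0.169 * 9.109e-31 * (8.5e-09)^2) J, divided by 1.602e-19 J/eV
dE = 0.0308 eV
Total band gap = E_g(bulk) + dE = 2.91 + 0.0308 = 2.9408 eV

2.9408


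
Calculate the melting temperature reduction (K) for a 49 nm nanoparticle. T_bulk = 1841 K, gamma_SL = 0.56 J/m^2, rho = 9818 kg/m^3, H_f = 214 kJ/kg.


Radius R = 49/2 = 24.5 nm = 2.45e-08 m
Convert H_f = 214 kJ/kg = 214000 J/kg
dT = 2 * gamma_SL * T_bulk / (rho * H_f * R)
dT = 2 * 0.56 * 1841 / (9818 * 214000 * 2.45e-08)
dT = 40.1 K

40.1


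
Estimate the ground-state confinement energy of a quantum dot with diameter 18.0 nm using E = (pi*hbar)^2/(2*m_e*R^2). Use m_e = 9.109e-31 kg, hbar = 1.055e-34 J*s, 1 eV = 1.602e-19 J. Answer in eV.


Radius R = 18.0/2 = 9 nm = 9e-09 m
E = (pi * 1.055e-34)^2 / (2 * 9.109e-31 * (9e-09)^2)
E(J) = 7.44422e-22
E = E(J) / 1.602e-19 = 0.0046 eV

0.0046


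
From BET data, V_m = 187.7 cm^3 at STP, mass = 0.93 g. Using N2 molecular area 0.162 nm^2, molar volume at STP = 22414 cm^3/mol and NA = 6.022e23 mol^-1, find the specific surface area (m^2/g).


Number of moles in monolayer = V_m / 22414 = 187.7 / 22414 = 0.00837423
Number of molecules = moles * NA = 0.00837423 * 6.022e23
SA = molecules * sigma / mass
SA = (187.7 / 22414) * 6.022e23 * 0.162e-18 / 0.93
SA = 878.5 m^2/g

878.5


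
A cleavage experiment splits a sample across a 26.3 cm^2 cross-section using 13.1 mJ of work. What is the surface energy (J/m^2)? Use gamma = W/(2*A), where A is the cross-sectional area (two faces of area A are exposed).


Convert: A = 26.3 cm^2 = 0.00263 m^2, W = 13.1 mJ = 0.0131 J
Cleaving exposes two faces of area A, so total new surface = 2*A and gamma = W / (2*A)
gamma = 0.0131 / (2 * 0.00263)
gamma = 2.49 J/m^2

2.49


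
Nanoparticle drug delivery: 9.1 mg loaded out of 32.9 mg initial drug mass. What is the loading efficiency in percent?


Drug loading efficiency = (drug loaded / drug initial) * 100
DLE = 9.1 / 32.9 * 100
DLE = 0.2766 * 100
DLE = 27.66%

27.66


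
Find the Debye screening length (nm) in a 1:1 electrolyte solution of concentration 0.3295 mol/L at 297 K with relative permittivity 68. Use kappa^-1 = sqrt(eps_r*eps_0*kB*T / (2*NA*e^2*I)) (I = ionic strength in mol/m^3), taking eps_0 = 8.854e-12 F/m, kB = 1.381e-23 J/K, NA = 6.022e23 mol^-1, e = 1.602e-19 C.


Ionic strength I = 0.3295 * 1^2 * 1000 = 329.5 mol/m^3
kappa^-1 = sqrt(68 * 8.854e-12 * 1.381e-23 * 297 / (2 * 6.022e23 * (1.602e-19)^2 * 329.5))
kappa^-1 = 0.492 nm

0.492


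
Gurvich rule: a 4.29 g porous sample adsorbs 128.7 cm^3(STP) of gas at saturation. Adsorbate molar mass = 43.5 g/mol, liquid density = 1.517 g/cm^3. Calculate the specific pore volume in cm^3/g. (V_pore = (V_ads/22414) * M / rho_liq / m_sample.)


Moles adsorbed n = V_ads / 22414 = 128.7 / 22414 = 5.741947e-03 mol
Liquid volume V_liq = n * M / rho_liq = 5.741947e-03 * 43.5 / 1.517 = 0.16465 cm^3
Specific pore volume V_pore = V_liq / m_sample = 0.16465 / 4.29
V_pore = 0.0384 cm^3/g

0.0384


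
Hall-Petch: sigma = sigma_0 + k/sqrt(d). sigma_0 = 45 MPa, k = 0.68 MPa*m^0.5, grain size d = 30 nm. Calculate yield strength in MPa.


d = 30 nm = 3e-08 m
sqrt(d) = 0.0001732051
Hall-Petch contribution = k / sqrt(d) = 0.68 / 0.0001732051 = 3926.0 MPa
sigma = sigma_0 + k/sqrt(d) = 45 + 3926.0 = 3971.0 MPa

3971.0


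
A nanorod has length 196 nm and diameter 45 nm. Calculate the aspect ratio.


Aspect ratio AR = length / diameter
AR = 196 / 45
AR = 4.36

4.36


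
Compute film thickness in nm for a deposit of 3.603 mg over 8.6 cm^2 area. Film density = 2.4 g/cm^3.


Convert: m = 3.603 mg = 3.6030e-06 kg, A = 8.6 cm^2 = 8.6000e-04 m^2, rho = 2.4 g/cm^3 = 2400 kg/m^3
t = m / (A * rho)
t = 3.6030e-06 / (8.6000e-04 * 2400)
t = 1.7456e-06 m = 1745.6 nm

1745.6


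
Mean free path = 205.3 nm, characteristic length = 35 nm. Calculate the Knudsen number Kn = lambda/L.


Knudsen number Kn = lambda / L
Kn = 205.3 / 35
Kn = 5.8657

5.8657


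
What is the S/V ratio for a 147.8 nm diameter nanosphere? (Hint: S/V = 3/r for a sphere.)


Radius r = 147.8/2 = 73.9 nm
S/V = 3 / r = 3 / 73.9
S/V = 0.0406 nm^-1

0.0406


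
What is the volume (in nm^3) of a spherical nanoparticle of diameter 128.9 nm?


Radius r = 128.9/2 = 64.45 nm
Volume V = (4/3) * pi * r^3
V = (4/3) * pi * (64.45)^3
V = 1121391.8 nm^3

1121391.8


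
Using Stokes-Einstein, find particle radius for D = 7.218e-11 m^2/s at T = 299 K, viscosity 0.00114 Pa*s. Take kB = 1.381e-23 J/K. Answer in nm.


Stokes-Einstein: R = kB*T / (6*pi*eta*D)
R = 1.381e-23 * 299 / (6 * pi * 0.00114 * 7.218e-11)
R = 2.66221e-09 m = 2.66 nm

2.66


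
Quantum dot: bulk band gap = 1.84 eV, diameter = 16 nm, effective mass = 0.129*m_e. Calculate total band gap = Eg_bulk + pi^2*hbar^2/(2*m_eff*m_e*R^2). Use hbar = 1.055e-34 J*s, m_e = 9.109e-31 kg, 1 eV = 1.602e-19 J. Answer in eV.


Radius R = 16/2 nm = 8e-09 m
Confinement energy dE = pi^2 * hbar^2 / (2 * m_eff * m_e * R^2)
dE = pi^2 * (1.055e-34)^2 / (2 * 0.129 * 9.109e-31 * (8e-09)^2) J, divided by 1.602e-19 J/eV
dE = 0.0456 eV
Total band gap = E_g(bulk) + dE = 1.84 + 0.0456 = 1.8856 eV

1.8856


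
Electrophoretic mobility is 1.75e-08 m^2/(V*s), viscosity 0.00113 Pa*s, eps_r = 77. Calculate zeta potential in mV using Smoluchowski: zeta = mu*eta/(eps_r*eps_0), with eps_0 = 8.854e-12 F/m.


Smoluchowski equation: zeta = mu * eta / (eps_r * eps_0)
zeta = 1.75e-08 * 0.00113 / (77 * 8.854e-12)
zeta = 0.029006 V = 29.01 mV

29.01


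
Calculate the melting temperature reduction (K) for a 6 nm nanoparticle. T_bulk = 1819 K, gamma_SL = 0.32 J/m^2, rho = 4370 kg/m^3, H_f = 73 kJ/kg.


Radius R = 6/2 = 3 nm = 3e-09 m
Convert H_f = 73 kJ/kg = 73000 J/kg
dT = 2 * gamma_SL * T_bulk / (rho * H_f * R)
dT = 2 * 0.32 * 1819 / (4370 * 73000 * 3e-09)
dT = 1216.4 K

1216.4


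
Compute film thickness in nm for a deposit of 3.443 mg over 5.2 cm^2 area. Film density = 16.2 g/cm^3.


Convert: m = 3.443 mg = 3.4430e-06 kg, A = 5.2 cm^2 = 5.2000e-04 m^2, rho = 16.2 g/cm^3 = 16200 kg/m^3
t = m / (A * rho)
t = 3.4430e-06 / (5.2000e-04 * 16200)
t = 4.0871e-07 m = 408.7 nm

408.7


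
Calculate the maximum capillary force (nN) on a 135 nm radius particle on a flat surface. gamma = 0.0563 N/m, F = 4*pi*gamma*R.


Convert radius: R = 135 nm = 1.35e-07 m
F = 4 * pi * gamma * R
F = 4 * pi * 0.0563 * 1.35e-07
F = 9.55107e-08 N = 95.5107 nN

95.5107


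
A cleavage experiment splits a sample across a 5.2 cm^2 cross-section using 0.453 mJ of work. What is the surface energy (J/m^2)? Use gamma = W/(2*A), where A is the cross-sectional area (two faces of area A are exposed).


Convert: A = 5.2 cm^2 = 0.00052 m^2, W = 0.453 mJ = 0.000453 J
Cleaving exposes two faces of area A, so total new surface = 2*A and gamma = W / (2*A)
gamma = 0.000453 / (2 * 0.00052)
gamma = 0.436 J/m^2

0.436


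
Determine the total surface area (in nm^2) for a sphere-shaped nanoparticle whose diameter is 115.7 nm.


Radius r = 115.7/2 = 57.85 nm
Surface area SA = 4 * pi * r^2
SA = 4 * pi * (57.85)^2
SA = 42054.9 nm^2

42054.9


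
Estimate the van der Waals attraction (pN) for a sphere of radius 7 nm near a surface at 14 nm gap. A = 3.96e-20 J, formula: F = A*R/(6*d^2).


Convert to SI: R = 7 nm = 7e-09 m, d = 14 nm = 1.4e-08 m
F = A * R / (6 * d^2)
F = 3.96e-20 * 7e-09 / (6 * (1.4e-08)^2)
F = 2.35714e-13 N = 0.236 pN

0.236


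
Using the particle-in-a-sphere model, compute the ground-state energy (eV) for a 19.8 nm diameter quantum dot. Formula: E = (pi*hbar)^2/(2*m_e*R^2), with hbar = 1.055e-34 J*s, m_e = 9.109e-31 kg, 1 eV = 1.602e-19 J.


Radius R = 19.8/2 = 9.9 nm = 9.9e-09 m
E = (pi * 1.055e-34)^2 / (2 * 9.109e-31 * (9.9e-09)^2)
E(J) = 6.15224e-22
E = E(J) / 1.602e-19 = 0.0038 eV

0.0038


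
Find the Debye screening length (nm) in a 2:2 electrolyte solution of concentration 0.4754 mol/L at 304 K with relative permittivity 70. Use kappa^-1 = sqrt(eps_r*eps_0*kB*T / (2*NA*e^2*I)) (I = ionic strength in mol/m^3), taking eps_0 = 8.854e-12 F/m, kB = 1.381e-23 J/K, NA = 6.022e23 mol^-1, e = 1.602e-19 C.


Ionic strength I = 0.4754 * 2^2 * 1000 = 1901.6 mol/m^3
kappa^-1 = sqrt(70 * 8.854e-12 * 1.381e-23 * 304 / (2 * 6.022e23 * (1.602e-19)^2 * 1901.6))
kappa^-1 = 0.21 nm

0.21


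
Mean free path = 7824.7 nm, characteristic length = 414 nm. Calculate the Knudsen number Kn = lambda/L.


Knudsen number Kn = lambda / L
Kn = 7824.7 / 414
Kn = 18.9002

18.9002


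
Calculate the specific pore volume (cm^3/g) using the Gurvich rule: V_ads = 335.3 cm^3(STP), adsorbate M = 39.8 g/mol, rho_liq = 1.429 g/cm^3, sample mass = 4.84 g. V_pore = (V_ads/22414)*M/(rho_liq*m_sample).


Moles adsorbed n = V_ads / 22414 = 335.3 / 22414 = 1.495940e-02 mol
Liquid volume V_liq = n * M / rho_liq = 1.495940e-02 * 39.8 / 1.429 = 0.41664 cm^3
Specific pore volume V_pore = V_liq / m_sample = 0.41664 / 4.84
V_pore = 0.0861 cm^3/g

0.0861


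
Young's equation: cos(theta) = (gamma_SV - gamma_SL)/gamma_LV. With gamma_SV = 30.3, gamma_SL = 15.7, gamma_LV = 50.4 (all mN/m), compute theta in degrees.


cos(theta) = (gamma_SV - gamma_SL) / gamma_LV
cos(theta) = (30.3 - 15.7) / 50.4
cos(theta) = 0.289683
theta = arccos(0.289683) = 73.16 degrees

73.16


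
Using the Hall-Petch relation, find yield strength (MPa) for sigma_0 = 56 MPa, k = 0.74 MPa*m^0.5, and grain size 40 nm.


d = 40 nm = 4e-08 m
sqrt(d) = 0.0002
Hall-Petch contribution = k / sqrt(d) = 0.74 / 0.0002 = 3700.0 MPa
sigma = sigma_0 + k/sqrt(d) = 56 + 3700.0 = 3756.0 MPa

3756.0


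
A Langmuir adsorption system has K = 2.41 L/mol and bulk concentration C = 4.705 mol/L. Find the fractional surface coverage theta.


Langmuir isotherm: theta = K*C / (1 + K*C)
K*C = 2.41 * 4.705 = 11.33905
theta = 11.33905 / (1 + 11.33905) = 11.33905 / 12.33905
theta = 0.919

0.919


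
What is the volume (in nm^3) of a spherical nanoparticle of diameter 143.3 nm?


Radius r = 143.3/2 = 71.65 nm
Volume V = (4/3) * pi * r^3
V = (4/3) * pi * (71.65)^3
V = 1540767.8 nm^3

1540767.8


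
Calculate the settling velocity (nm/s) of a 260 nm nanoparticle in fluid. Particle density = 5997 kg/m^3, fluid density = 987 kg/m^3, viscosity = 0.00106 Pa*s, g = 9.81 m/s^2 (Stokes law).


Radius R = 260/2 nm = 1.3e-07 m
Density difference = 5997 - 987 = 5010 kg/m^3
v = 2 * R^2 * (rho_p - rho_f) * g / (9 * eta)
v = 2 * (1.3e-07)^2 * 5010 * 9.81 / (9 * 0.00106)
v = 1.74131e-07 m/s = 174.1306 nm/s

174.1306


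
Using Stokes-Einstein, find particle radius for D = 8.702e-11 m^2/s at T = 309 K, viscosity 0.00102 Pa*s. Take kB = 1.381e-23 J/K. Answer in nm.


Stokes-Einstein: R = kB*T / (6*pi*eta*D)
R = 1.381e-23 * 309 / (6 * pi * 0.00102 * 8.702e-11)
R = 2.55054e-09 m = 2.55 nm

2.55


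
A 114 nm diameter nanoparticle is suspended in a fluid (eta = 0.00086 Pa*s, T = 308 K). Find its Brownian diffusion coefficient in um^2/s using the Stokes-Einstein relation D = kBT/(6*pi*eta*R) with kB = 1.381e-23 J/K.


Radius R = 114/2 = 57 nm = 5.7e-08 m
D = kB*T / (6*pi*eta*R)
D = 1.381e-23 * 308 / (6 * pi * 0.00086 * 5.7e-08)
D = 4.60331e-12 m^2/s = 4.603 um^2/s

4.603


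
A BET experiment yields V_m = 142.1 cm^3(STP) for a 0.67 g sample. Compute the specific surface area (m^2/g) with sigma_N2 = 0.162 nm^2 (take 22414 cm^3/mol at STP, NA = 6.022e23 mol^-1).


Number of moles in monolayer = V_m / 22414 = 142.1 / 22414 = 0.00633979
Number of molecules = moles * NA = 0.00633979 * 6.022e23
SA = molecules * sigma / mass
SA = (142.1 / 22414) * 6.022e23 * 0.162e-18 / 0.67
SA = 923.1 m^2/g

923.1


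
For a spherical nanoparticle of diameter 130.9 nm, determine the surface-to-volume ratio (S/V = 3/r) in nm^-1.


Radius r = 130.9/2 = 65.45 nm
S/V = 3 / r = 3 / 65.45
S/V = 0.0458 nm^-1

0.0458


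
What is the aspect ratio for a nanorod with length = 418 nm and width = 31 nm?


Aspect ratio AR = length / diameter
AR = 418 / 31
AR = 13.48

13.48


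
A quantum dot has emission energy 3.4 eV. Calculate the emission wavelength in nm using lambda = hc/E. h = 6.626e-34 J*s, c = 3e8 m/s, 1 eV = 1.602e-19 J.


Convert energy: E = 3.4 eV = 3.4 * 1.602e-19 = 5.4468e-19 J
lambda = h*c / E = 6.626e-34 * 3e8 / 5.4468e-19
lambda = 3.64948e-07 m = 364.9 nm

364.9


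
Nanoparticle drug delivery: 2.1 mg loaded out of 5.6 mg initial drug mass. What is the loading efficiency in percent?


Drug loading efficiency = (drug loaded / drug initial) * 100
DLE = 2.1 / 5.6 * 100
DLE = 0.375 * 100
DLE = 37.5%

37.5


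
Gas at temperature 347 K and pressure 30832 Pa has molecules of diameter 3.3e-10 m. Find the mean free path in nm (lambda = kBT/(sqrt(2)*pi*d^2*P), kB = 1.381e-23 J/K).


Mean free path: lambda = kB*T / (sqrt(2) * pi * d^2 * P)
lambda = 1.381e-23 * 347 / (sqrt(2) * pi * (3.3e-10)^2 * 30832)
lambda = 3.21239e-07 m
lambda = 321.24 nm

321.24


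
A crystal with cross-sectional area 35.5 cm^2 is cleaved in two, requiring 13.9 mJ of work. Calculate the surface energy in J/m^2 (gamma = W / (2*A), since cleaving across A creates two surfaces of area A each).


Convert: A = 35.5 cm^2 = 0.00355 m^2, W = 13.9 mJ = 0.0139 J
Cleaving exposes two faces of area A, so total new surface = 2*A and gamma = W / (2*A)
gamma = 0.0139 / (2 * 0.00355)
gamma = 1.958 J/m^2

1.958


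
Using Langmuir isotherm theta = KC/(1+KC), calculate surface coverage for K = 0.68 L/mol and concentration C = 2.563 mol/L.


Langmuir isotherm: theta = K*C / (1 + K*C)
K*C = 0.68 * 2.563 = 1.74284
theta = 1.74284 / (1 + 1.74284) = 1.74284 / 2.74284
theta = 0.6354

0.6354


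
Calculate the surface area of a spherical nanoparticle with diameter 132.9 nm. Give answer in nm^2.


Radius r = 132.9/2 = 66.45 nm
Surface area SA = 4 * pi * r^2
SA = 4 * pi * (66.45)^2
SA = 55488.1 nm^2

55488.1


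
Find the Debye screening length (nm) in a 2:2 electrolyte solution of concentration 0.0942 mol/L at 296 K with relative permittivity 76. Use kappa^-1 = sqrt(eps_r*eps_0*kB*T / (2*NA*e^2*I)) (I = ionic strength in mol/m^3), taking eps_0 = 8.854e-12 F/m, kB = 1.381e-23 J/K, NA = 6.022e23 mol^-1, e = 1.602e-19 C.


Ionic strength I = 0.0942 * 2^2 * 1000 = 376.8 mol/m^3
kappa^-1 = sqrt(76 * 8.854e-12 * 1.381e-23 * 296 / (2 * 6.022e23 * (1.602e-19)^2 * 376.8))
kappa^-1 = 0.486 nm

0.486


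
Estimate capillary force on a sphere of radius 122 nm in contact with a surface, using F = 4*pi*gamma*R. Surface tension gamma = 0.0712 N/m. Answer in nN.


Convert radius: R = 122 nm = 1.22e-07 m
F = 4 * pi * gamma * R
F = 4 * pi * 0.0712 * 1.22e-07
F = 1.09157e-07 N = 109.1565 nN

109.1565


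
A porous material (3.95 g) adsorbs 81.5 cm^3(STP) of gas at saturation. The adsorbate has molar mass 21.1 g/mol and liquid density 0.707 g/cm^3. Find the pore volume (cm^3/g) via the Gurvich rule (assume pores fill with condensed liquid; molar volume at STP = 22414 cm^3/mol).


Moles adsorbed n = V_ads / 22414 = 81.5 / 22414 = 3.636120e-03 mol
Liquid volume V_liq = n * M / rho_liq = 3.636120e-03 * 21.1 / 0.707 = 0.10852 cm^3
Specific pore volume V_pore = V_liq / m_sample = 0.10852 / 3.95
V_pore = 0.0275 cm^3/g

0.0275


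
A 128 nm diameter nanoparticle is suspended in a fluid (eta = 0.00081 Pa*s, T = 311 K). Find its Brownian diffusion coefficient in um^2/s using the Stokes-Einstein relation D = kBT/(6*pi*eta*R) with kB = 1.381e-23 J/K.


Radius R = 128/2 = 64 nm = 6.4e-08 m
D = kB*T / (6*pi*eta*R)
D = 1.381e-23 * 311 / (6 * pi * 0.00081 * 6.4e-08)
D = 4.39529e-12 m^2/s = 4.395 um^2/s

4.395


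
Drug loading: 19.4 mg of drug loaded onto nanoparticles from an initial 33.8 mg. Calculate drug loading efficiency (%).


Drug loading efficiency = (drug loaded / drug initial) * 100
DLE = 19.4 / 33.8 * 100
DLE = 0.574 * 100
DLE = 57.4%

57.4


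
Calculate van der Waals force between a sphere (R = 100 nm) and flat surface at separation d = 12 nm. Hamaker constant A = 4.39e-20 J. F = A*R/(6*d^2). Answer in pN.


Convert to SI: R = 100 nm = 1e-07 m, d = 12 nm = 1.2e-08 m
F = A * R / (6 * d^2)
F = 4.39e-20 * 1e-07 / (6 * (1.2e-08)^2)
F = 5.08102e-12 N = 5.081 pN

5.081


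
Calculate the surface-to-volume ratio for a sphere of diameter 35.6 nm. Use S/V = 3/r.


Radius r = 35.6/2 = 17.8 nm
S/V = 3 / r = 3 / 17.8
S/V = 0.1685 nm^-1

0.1685


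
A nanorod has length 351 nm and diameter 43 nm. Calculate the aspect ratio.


Aspect ratio AR = length / diameter
AR = 351 / 43
AR = 8.16

8.16


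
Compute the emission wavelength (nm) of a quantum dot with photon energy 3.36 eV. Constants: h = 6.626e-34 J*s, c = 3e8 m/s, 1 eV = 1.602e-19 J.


Convert energy: E = 3.36 eV = 3.36 * 1.602e-19 = 5.38272e-19 J
lambda = h*c / E = 6.626e-34 * 3e8 / 5.38272e-19
lambda = 3.69293e-07 m = 369.3 nm

369.3


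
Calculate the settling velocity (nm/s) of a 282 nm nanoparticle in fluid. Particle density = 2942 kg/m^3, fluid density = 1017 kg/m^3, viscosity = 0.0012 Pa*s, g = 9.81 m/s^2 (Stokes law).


Radius R = 282/2 nm = 1.41e-07 m
Density difference = 2942 - 1017 = 1925 kg/m^3
v = 2 * R^2 * (rho_p - rho_f) * g / (9 * eta)
v = 2 * (1.41e-07)^2 * 1925 * 9.81 / (9 * 0.0012)
v = 6.95255e-08 m/s = 69.5255 nm/s

69.5255


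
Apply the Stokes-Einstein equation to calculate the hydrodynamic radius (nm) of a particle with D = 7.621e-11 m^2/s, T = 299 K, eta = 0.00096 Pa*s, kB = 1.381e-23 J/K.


Stokes-Einstein: R = kB*T / (6*pi*eta*D)
R = 1.381e-23 * 299 / (6 * pi * 0.00096 * 7.621e-11)
R = 2.9942e-09 m = 2.99 nm

2.99


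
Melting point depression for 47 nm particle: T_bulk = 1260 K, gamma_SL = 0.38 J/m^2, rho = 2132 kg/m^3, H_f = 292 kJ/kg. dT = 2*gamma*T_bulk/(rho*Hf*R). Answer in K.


Radius R = 47/2 = 23.5 nm = 2.35e-08 m
Convert H_f = 292 kJ/kg = 292000 J/kg
dT = 2 * gamma_SL * T_bulk / (rho * H_f * R)
dT = 2 * 0.38 * 1260 / (2132 * 292000 * 2.35e-08)
dT = 65.5 K

65.5


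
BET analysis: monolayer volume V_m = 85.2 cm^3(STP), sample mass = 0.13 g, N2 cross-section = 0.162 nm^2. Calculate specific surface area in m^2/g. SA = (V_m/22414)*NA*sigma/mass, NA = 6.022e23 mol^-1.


Number of moles in monolayer = V_m / 22414 = 85.2 / 22414 = 0.0038012
Number of molecules = moles * NA = 0.0038012 * 6.022e23
SA = molecules * sigma / mass
SA = (85.2 / 22414) * 6.022e23 * 0.162e-18 / 0.13
SA = 2852.5 m^2/g

2852.5


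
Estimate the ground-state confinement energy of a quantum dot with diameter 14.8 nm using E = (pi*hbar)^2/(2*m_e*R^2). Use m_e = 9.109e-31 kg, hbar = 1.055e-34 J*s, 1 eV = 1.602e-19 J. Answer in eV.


Radius R = 14.8/2 = 7.4 nm = 7.4e-09 m
E = (pi * 1.055e-34)^2 / (2 * 9.109e-31 * (7.4e-09)^2)
E(J) = 1.10113e-21
E = E(J) / 1.602e-19 = 0.0069 eV

0.0069


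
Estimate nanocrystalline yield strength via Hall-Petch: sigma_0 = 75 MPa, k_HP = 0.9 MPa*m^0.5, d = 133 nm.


d = 133 nm = 1.33e-07 m
sqrt(d) = 0.0003646917
Hall-Petch contribution = k / sqrt(d) = 0.9 / 0.0003646917 = 2467.8 MPa
sigma = sigma_0 + k/sqrt(d) = 75 + 2467.8 = 2542.8 MPa

2542.8


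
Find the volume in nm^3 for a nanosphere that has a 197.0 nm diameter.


Radius r = 197.0/2 = 98.5 nm
Volume V = (4/3) * pi * r^3
V = (4/3) * pi * (98.5)^3
V = 4003107.94 nm^3

4003107.94


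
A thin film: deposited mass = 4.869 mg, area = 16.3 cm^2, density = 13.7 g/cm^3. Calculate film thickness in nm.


Convert: m = 4.869 mg = 4.8690e-06 kg, A = 16.3 cm^2 = 1.6300e-03 m^2, rho = 13.7 g/cm^3 = 13700 kg/m^3
t = m / (A * rho)
t = 4.8690e-06 / (1.6300e-03 * 13700)
t = 2.1804e-07 m = 218.0 nm

218.0


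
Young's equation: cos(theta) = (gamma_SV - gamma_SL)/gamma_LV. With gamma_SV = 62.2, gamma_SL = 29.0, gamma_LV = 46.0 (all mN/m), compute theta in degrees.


cos(theta) = (gamma_SV - gamma_SL) / gamma_LV
cos(theta) = (62.2 - 29.0) / 46.0
cos(theta) = 0.721739
theta = arccos(0.721739) = 43.8 degrees

43.8


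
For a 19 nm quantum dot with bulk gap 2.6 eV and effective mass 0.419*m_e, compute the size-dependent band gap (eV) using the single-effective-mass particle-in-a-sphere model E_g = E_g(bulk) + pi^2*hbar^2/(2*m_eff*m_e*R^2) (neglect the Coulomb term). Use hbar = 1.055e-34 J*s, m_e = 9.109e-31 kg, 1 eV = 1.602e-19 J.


Radius R = 19/2 nm = 9.5e-09 m
Confinement energy dE = pi^2 * hbar^2 / (2 * m_eff * m_e * R^2)
dE = pi^2 * (1.055e-34)^2 / (2 * 0.419 * 9.109e-31 * (9.5e-09)^2) J, divided by 1.602e-19 J/eV
dE = 0.01 eV
Total band gap = E_g(bulk) + dE = 2.6 + 0.01 = 2.61 eV

2.61


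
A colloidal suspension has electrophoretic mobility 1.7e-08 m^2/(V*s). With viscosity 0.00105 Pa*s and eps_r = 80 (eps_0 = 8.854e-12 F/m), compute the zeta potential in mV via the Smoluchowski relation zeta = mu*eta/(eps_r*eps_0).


Smoluchowski equation: zeta = mu * eta / (eps_r * eps_0)
zeta = 1.7e-08 * 0.00105 / (80 * 8.854e-12)
zeta = 0.0252 V = 25.2 mV

25.2


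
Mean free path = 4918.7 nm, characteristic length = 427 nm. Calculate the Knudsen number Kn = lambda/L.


Knudsen number Kn = lambda / L
Kn = 4918.7 / 427
Kn = 11.5192

11.5192


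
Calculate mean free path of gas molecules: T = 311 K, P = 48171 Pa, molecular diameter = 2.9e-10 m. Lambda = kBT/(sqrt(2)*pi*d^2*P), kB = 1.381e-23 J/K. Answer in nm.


Mean free path: lambda = kB*T / (sqrt(2) * pi * d^2 * P)
lambda = 1.381e-23 * 311 / (sqrt(2) * pi * (2.9e-10)^2 * 48171)
lambda = 2.3862e-07 m
lambda = 238.62 nm

238.62


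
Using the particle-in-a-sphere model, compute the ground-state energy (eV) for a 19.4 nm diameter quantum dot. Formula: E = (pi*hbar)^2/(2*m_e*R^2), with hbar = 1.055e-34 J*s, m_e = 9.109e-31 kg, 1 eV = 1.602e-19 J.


Radius R = 19.4/2 = 9.7 nm = 9.7e-09 m
E = (pi * 1.055e-34)^2 / (2 * 9.109e-31 * (9.7e-09)^2)
E(J) = 6.40856e-22
E = E(J) / 1.602e-19 = 0.004 eV

0.004


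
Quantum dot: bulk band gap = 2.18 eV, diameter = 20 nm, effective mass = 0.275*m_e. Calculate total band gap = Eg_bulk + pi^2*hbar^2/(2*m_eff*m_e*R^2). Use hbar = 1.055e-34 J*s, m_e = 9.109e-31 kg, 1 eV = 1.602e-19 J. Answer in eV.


Radius R = 20/2 nm = 1e-08 m
Confinement energy dE = pi^2 * hbar^2 / (2 * m_eff * m_e * R^2)
dE = pi^2 * (1.055e-34)^2 / (2 * 0.275 * 9.109e-31 * (1e-08)^2) J, divided by 1.602e-19 J/eV
dE = 0.0137 eV
Total band gap = E_g(bulk) + dE = 2.18 + 0.0137 = 2.1937 eV

2.1937


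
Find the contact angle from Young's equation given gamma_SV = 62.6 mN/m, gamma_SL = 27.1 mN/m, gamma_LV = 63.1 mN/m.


cos(theta) = (gamma_SV - gamma_SL) / gamma_LV
cos(theta) = (62.6 - 27.1) / 63.1
cos(theta) = 0.562599
theta = arccos(0.562599) = 55.76 degrees

55.76


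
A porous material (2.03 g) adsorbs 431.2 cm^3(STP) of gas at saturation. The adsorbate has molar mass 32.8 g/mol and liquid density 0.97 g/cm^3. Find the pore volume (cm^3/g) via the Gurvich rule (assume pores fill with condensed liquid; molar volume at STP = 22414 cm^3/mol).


Moles adsorbed n = V_ads / 22414 = 431.2 / 22414 = 1.923798e-02 mol
Liquid volume V_liq = n * M / rho_liq = 1.923798e-02 * 32.8 / 0.97 = 0.65052 cm^3
Specific pore volume V_pore = V_liq / m_sample = 0.65052 / 2.03
V_pore = 0.3205 cm^3/g

0.3205


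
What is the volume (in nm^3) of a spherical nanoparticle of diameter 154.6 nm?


Radius r = 154.6/2 = 77.3 nm
Volume V = (4/3) * pi * r^3
V = (4/3) * pi * (77.3)^3
V = 1934759.96 nm^3

1934759.96


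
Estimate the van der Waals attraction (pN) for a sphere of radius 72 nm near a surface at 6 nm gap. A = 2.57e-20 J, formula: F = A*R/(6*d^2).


Convert to SI: R = 72 nm = 7.2e-08 m, d = 6 nm = 6e-09 m
F = A * R / (6 * d^2)
F = 2.57e-20 * 7.2e-08 / (6 * (6e-09)^2)
F = 8.56667e-12 N = 8.567 pN

8.567


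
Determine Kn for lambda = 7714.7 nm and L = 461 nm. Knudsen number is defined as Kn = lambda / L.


Knudsen number Kn = lambda / L
Kn = 7714.7 / 461
Kn = 16.7347

16.7347


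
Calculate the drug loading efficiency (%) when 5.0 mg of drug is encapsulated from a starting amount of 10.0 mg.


Drug loading efficiency = (drug loaded / drug initial) * 100
DLE = 5.0 / 10.0 * 100
DLE = 0.5 * 100
DLE = 50.0%

50.0


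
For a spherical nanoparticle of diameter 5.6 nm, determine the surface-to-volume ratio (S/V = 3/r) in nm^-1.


Radius r = 5.6/2 = 2.8 nm
S/V = 3 / r = 3 / 2.8
S/V = 1.0714 nm^-1

1.0714


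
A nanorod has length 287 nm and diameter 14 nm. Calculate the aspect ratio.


Aspect ratio AR = length / diameter
AR = 287 / 14
AR = 20.5

20.5


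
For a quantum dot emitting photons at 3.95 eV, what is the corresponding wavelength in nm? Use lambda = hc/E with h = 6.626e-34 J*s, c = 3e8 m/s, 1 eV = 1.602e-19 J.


Convert energy: E = 3.95 eV = 3.95 * 1.602e-19 = 6.3279e-19 J
lambda = h*c / E = 6.626e-34 * 3e8 / 6.3279e-19
lambda = 3.14133e-07 m = 314.1 nm

314.1


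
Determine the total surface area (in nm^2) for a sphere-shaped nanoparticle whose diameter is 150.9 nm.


Radius r = 150.9/2 = 75.45 nm
Surface area SA = 4 * pi * r^2
SA = 4 * pi * (75.45)^2
SA = 71536.61 nm^2

71536.61


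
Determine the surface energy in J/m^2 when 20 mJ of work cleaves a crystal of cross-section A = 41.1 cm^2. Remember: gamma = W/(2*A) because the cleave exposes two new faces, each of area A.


Convert: A = 41.1 cm^2 = 0.00411 m^2, W = 20 mJ = 0.02 J
Cleaving exposes two faces of area A, so total new surface = 2*A and gamma = W / (2*A)
gamma = 0.02 / (2 * 0.00411)
gamma = 2.433 J/m^2

2.433
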